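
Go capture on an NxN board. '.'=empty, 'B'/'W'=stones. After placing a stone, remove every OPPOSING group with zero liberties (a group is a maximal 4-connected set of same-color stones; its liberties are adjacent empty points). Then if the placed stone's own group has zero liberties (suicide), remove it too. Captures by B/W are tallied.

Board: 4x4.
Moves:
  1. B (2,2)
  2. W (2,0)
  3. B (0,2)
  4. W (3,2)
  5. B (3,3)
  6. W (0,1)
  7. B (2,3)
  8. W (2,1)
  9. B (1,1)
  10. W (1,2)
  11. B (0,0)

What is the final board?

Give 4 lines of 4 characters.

Move 1: B@(2,2) -> caps B=0 W=0
Move 2: W@(2,0) -> caps B=0 W=0
Move 3: B@(0,2) -> caps B=0 W=0
Move 4: W@(3,2) -> caps B=0 W=0
Move 5: B@(3,3) -> caps B=0 W=0
Move 6: W@(0,1) -> caps B=0 W=0
Move 7: B@(2,3) -> caps B=0 W=0
Move 8: W@(2,1) -> caps B=0 W=0
Move 9: B@(1,1) -> caps B=0 W=0
Move 10: W@(1,2) -> caps B=0 W=0
Move 11: B@(0,0) -> caps B=1 W=0

Answer: B.B.
.BW.
WWBB
..WB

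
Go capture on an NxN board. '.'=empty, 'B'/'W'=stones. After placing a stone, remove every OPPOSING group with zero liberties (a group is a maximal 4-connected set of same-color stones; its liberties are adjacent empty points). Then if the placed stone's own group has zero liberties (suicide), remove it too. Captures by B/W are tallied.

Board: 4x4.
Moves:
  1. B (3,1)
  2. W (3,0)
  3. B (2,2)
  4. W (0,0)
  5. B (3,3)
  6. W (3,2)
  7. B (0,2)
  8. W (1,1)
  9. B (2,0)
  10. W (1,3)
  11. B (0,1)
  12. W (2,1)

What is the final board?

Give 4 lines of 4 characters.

Move 1: B@(3,1) -> caps B=0 W=0
Move 2: W@(3,0) -> caps B=0 W=0
Move 3: B@(2,2) -> caps B=0 W=0
Move 4: W@(0,0) -> caps B=0 W=0
Move 5: B@(3,3) -> caps B=0 W=0
Move 6: W@(3,2) -> caps B=0 W=0
Move 7: B@(0,2) -> caps B=0 W=0
Move 8: W@(1,1) -> caps B=0 W=0
Move 9: B@(2,0) -> caps B=1 W=0
Move 10: W@(1,3) -> caps B=1 W=0
Move 11: B@(0,1) -> caps B=1 W=0
Move 12: W@(2,1) -> caps B=1 W=0

Answer: WBB.
.W.W
BWB.
.B.B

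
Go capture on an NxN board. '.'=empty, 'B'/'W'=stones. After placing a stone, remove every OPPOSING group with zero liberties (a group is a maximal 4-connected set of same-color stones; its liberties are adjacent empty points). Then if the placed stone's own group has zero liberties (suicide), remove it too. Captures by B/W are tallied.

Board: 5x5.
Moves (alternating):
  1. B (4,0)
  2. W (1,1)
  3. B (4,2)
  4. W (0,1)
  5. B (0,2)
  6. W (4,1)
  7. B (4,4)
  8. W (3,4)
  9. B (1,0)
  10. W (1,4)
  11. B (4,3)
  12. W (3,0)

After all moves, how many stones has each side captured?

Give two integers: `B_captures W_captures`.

Answer: 0 1

Derivation:
Move 1: B@(4,0) -> caps B=0 W=0
Move 2: W@(1,1) -> caps B=0 W=0
Move 3: B@(4,2) -> caps B=0 W=0
Move 4: W@(0,1) -> caps B=0 W=0
Move 5: B@(0,2) -> caps B=0 W=0
Move 6: W@(4,1) -> caps B=0 W=0
Move 7: B@(4,4) -> caps B=0 W=0
Move 8: W@(3,4) -> caps B=0 W=0
Move 9: B@(1,0) -> caps B=0 W=0
Move 10: W@(1,4) -> caps B=0 W=0
Move 11: B@(4,3) -> caps B=0 W=0
Move 12: W@(3,0) -> caps B=0 W=1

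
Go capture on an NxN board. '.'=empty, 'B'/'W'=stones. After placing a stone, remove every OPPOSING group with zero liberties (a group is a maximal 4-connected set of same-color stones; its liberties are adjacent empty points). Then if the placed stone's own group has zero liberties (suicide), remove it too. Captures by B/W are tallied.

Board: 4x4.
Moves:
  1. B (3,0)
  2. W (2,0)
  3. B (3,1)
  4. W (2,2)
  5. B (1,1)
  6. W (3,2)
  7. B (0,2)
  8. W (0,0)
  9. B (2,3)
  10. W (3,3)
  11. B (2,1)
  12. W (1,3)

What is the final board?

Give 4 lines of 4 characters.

Move 1: B@(3,0) -> caps B=0 W=0
Move 2: W@(2,0) -> caps B=0 W=0
Move 3: B@(3,1) -> caps B=0 W=0
Move 4: W@(2,2) -> caps B=0 W=0
Move 5: B@(1,1) -> caps B=0 W=0
Move 6: W@(3,2) -> caps B=0 W=0
Move 7: B@(0,2) -> caps B=0 W=0
Move 8: W@(0,0) -> caps B=0 W=0
Move 9: B@(2,3) -> caps B=0 W=0
Move 10: W@(3,3) -> caps B=0 W=0
Move 11: B@(2,1) -> caps B=0 W=0
Move 12: W@(1,3) -> caps B=0 W=1

Answer: W.B.
.B.W
WBW.
BBWW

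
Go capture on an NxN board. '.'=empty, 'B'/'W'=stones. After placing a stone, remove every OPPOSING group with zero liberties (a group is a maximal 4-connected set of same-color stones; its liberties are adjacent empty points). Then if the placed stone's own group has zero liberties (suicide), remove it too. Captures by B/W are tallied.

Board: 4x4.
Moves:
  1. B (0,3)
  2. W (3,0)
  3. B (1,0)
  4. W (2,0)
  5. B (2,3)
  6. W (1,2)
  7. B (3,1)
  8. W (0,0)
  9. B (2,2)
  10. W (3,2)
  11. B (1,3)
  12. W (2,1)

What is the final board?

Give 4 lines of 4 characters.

Move 1: B@(0,3) -> caps B=0 W=0
Move 2: W@(3,0) -> caps B=0 W=0
Move 3: B@(1,0) -> caps B=0 W=0
Move 4: W@(2,0) -> caps B=0 W=0
Move 5: B@(2,3) -> caps B=0 W=0
Move 6: W@(1,2) -> caps B=0 W=0
Move 7: B@(3,1) -> caps B=0 W=0
Move 8: W@(0,0) -> caps B=0 W=0
Move 9: B@(2,2) -> caps B=0 W=0
Move 10: W@(3,2) -> caps B=0 W=0
Move 11: B@(1,3) -> caps B=0 W=0
Move 12: W@(2,1) -> caps B=0 W=1

Answer: W..B
B.WB
WWBB
W.W.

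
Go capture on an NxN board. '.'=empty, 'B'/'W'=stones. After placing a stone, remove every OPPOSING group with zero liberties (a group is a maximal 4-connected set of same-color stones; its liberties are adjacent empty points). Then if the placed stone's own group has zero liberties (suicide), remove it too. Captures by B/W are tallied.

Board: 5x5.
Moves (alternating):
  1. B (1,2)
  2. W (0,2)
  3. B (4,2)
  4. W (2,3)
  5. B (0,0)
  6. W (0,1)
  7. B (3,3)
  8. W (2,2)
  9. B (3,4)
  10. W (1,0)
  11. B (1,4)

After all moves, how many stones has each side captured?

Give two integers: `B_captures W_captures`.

Answer: 0 1

Derivation:
Move 1: B@(1,2) -> caps B=0 W=0
Move 2: W@(0,2) -> caps B=0 W=0
Move 3: B@(4,2) -> caps B=0 W=0
Move 4: W@(2,3) -> caps B=0 W=0
Move 5: B@(0,0) -> caps B=0 W=0
Move 6: W@(0,1) -> caps B=0 W=0
Move 7: B@(3,3) -> caps B=0 W=0
Move 8: W@(2,2) -> caps B=0 W=0
Move 9: B@(3,4) -> caps B=0 W=0
Move 10: W@(1,0) -> caps B=0 W=1
Move 11: B@(1,4) -> caps B=0 W=1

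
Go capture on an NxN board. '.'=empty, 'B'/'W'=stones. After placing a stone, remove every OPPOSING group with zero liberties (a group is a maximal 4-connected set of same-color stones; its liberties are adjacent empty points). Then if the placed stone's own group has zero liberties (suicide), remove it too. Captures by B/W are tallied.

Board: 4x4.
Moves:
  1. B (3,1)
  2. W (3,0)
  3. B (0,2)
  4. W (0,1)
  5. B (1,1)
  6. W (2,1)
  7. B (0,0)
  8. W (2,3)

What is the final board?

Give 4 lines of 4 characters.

Move 1: B@(3,1) -> caps B=0 W=0
Move 2: W@(3,0) -> caps B=0 W=0
Move 3: B@(0,2) -> caps B=0 W=0
Move 4: W@(0,1) -> caps B=0 W=0
Move 5: B@(1,1) -> caps B=0 W=0
Move 6: W@(2,1) -> caps B=0 W=0
Move 7: B@(0,0) -> caps B=1 W=0
Move 8: W@(2,3) -> caps B=1 W=0

Answer: B.B.
.B..
.W.W
WB..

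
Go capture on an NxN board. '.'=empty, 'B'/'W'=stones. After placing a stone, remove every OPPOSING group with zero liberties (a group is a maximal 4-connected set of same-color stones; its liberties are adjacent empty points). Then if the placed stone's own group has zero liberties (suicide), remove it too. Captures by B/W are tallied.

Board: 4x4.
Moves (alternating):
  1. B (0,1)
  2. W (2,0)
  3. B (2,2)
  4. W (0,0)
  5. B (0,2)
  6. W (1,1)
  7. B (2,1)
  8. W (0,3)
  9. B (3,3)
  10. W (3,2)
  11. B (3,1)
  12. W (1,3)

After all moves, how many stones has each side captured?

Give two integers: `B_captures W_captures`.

Move 1: B@(0,1) -> caps B=0 W=0
Move 2: W@(2,0) -> caps B=0 W=0
Move 3: B@(2,2) -> caps B=0 W=0
Move 4: W@(0,0) -> caps B=0 W=0
Move 5: B@(0,2) -> caps B=0 W=0
Move 6: W@(1,1) -> caps B=0 W=0
Move 7: B@(2,1) -> caps B=0 W=0
Move 8: W@(0,3) -> caps B=0 W=0
Move 9: B@(3,3) -> caps B=0 W=0
Move 10: W@(3,2) -> caps B=0 W=0
Move 11: B@(3,1) -> caps B=1 W=0
Move 12: W@(1,3) -> caps B=1 W=0

Answer: 1 0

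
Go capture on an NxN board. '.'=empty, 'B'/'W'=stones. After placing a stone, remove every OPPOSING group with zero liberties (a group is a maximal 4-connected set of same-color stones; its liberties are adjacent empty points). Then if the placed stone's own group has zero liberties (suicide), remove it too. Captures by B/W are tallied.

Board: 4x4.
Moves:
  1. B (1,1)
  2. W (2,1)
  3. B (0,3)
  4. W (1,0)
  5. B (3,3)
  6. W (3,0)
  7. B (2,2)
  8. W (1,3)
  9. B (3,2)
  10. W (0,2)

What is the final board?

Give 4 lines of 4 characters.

Answer: ..W.
WB.W
.WB.
W.BB

Derivation:
Move 1: B@(1,1) -> caps B=0 W=0
Move 2: W@(2,1) -> caps B=0 W=0
Move 3: B@(0,3) -> caps B=0 W=0
Move 4: W@(1,0) -> caps B=0 W=0
Move 5: B@(3,3) -> caps B=0 W=0
Move 6: W@(3,0) -> caps B=0 W=0
Move 7: B@(2,2) -> caps B=0 W=0
Move 8: W@(1,3) -> caps B=0 W=0
Move 9: B@(3,2) -> caps B=0 W=0
Move 10: W@(0,2) -> caps B=0 W=1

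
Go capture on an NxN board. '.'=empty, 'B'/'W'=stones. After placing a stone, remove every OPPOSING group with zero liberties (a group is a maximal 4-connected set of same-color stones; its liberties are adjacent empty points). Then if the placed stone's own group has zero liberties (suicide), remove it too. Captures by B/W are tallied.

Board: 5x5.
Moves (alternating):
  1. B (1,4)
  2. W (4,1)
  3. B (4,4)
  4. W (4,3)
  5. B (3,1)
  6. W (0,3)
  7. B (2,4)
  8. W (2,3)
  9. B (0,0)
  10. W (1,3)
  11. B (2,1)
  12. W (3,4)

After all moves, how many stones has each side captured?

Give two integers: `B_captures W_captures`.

Move 1: B@(1,4) -> caps B=0 W=0
Move 2: W@(4,1) -> caps B=0 W=0
Move 3: B@(4,4) -> caps B=0 W=0
Move 4: W@(4,3) -> caps B=0 W=0
Move 5: B@(3,1) -> caps B=0 W=0
Move 6: W@(0,3) -> caps B=0 W=0
Move 7: B@(2,4) -> caps B=0 W=0
Move 8: W@(2,3) -> caps B=0 W=0
Move 9: B@(0,0) -> caps B=0 W=0
Move 10: W@(1,3) -> caps B=0 W=0
Move 11: B@(2,1) -> caps B=0 W=0
Move 12: W@(3,4) -> caps B=0 W=1

Answer: 0 1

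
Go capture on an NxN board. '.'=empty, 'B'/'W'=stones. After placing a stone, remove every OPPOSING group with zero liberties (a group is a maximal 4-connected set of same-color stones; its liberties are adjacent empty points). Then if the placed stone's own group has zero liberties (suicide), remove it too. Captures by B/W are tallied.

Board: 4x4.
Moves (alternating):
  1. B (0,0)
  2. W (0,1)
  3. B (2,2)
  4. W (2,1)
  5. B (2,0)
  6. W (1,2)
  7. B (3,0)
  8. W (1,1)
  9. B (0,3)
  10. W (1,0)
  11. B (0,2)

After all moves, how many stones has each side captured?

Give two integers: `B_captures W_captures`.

Move 1: B@(0,0) -> caps B=0 W=0
Move 2: W@(0,1) -> caps B=0 W=0
Move 3: B@(2,2) -> caps B=0 W=0
Move 4: W@(2,1) -> caps B=0 W=0
Move 5: B@(2,0) -> caps B=0 W=0
Move 6: W@(1,2) -> caps B=0 W=0
Move 7: B@(3,0) -> caps B=0 W=0
Move 8: W@(1,1) -> caps B=0 W=0
Move 9: B@(0,3) -> caps B=0 W=0
Move 10: W@(1,0) -> caps B=0 W=1
Move 11: B@(0,2) -> caps B=0 W=1

Answer: 0 1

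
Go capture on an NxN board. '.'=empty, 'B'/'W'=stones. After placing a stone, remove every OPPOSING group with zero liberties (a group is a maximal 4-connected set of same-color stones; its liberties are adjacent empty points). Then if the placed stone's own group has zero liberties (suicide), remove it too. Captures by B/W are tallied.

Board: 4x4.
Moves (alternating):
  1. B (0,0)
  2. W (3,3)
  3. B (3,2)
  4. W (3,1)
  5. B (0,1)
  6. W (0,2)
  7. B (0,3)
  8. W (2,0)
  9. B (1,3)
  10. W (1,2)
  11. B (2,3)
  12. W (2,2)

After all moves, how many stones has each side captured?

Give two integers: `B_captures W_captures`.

Move 1: B@(0,0) -> caps B=0 W=0
Move 2: W@(3,3) -> caps B=0 W=0
Move 3: B@(3,2) -> caps B=0 W=0
Move 4: W@(3,1) -> caps B=0 W=0
Move 5: B@(0,1) -> caps B=0 W=0
Move 6: W@(0,2) -> caps B=0 W=0
Move 7: B@(0,3) -> caps B=0 W=0
Move 8: W@(2,0) -> caps B=0 W=0
Move 9: B@(1,3) -> caps B=0 W=0
Move 10: W@(1,2) -> caps B=0 W=0
Move 11: B@(2,3) -> caps B=1 W=0
Move 12: W@(2,2) -> caps B=1 W=0

Answer: 1 0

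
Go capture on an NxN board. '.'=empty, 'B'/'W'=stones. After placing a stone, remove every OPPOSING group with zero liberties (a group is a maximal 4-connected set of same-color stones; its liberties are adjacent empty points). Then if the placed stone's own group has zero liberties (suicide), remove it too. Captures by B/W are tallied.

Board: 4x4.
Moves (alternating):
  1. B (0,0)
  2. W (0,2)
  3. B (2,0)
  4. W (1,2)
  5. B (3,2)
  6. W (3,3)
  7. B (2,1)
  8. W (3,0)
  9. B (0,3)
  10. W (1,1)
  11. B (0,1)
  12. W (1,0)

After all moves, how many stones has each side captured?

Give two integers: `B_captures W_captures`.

Move 1: B@(0,0) -> caps B=0 W=0
Move 2: W@(0,2) -> caps B=0 W=0
Move 3: B@(2,0) -> caps B=0 W=0
Move 4: W@(1,2) -> caps B=0 W=0
Move 5: B@(3,2) -> caps B=0 W=0
Move 6: W@(3,3) -> caps B=0 W=0
Move 7: B@(2,1) -> caps B=0 W=0
Move 8: W@(3,0) -> caps B=0 W=0
Move 9: B@(0,3) -> caps B=0 W=0
Move 10: W@(1,1) -> caps B=0 W=0
Move 11: B@(0,1) -> caps B=0 W=0
Move 12: W@(1,0) -> caps B=0 W=2

Answer: 0 2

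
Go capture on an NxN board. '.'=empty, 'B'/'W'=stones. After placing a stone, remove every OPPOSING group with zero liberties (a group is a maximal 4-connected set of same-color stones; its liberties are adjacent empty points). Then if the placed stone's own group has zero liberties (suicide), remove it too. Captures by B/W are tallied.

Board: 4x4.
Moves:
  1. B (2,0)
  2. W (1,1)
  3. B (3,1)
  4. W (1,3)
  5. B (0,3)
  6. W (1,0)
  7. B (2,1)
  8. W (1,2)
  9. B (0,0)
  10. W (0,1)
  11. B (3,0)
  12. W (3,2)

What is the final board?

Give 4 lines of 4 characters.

Answer: .W.B
WWWW
BB..
BBW.

Derivation:
Move 1: B@(2,0) -> caps B=0 W=0
Move 2: W@(1,1) -> caps B=0 W=0
Move 3: B@(3,1) -> caps B=0 W=0
Move 4: W@(1,3) -> caps B=0 W=0
Move 5: B@(0,3) -> caps B=0 W=0
Move 6: W@(1,0) -> caps B=0 W=0
Move 7: B@(2,1) -> caps B=0 W=0
Move 8: W@(1,2) -> caps B=0 W=0
Move 9: B@(0,0) -> caps B=0 W=0
Move 10: W@(0,1) -> caps B=0 W=1
Move 11: B@(3,0) -> caps B=0 W=1
Move 12: W@(3,2) -> caps B=0 W=1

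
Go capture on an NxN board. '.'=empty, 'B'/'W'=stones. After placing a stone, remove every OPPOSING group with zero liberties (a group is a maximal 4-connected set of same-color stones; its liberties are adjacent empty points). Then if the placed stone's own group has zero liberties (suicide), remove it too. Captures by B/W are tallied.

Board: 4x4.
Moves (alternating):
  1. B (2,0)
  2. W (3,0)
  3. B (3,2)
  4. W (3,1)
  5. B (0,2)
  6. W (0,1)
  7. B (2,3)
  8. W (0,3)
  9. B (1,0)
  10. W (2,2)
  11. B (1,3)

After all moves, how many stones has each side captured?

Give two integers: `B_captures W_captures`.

Answer: 1 0

Derivation:
Move 1: B@(2,0) -> caps B=0 W=0
Move 2: W@(3,0) -> caps B=0 W=0
Move 3: B@(3,2) -> caps B=0 W=0
Move 4: W@(3,1) -> caps B=0 W=0
Move 5: B@(0,2) -> caps B=0 W=0
Move 6: W@(0,1) -> caps B=0 W=0
Move 7: B@(2,3) -> caps B=0 W=0
Move 8: W@(0,3) -> caps B=0 W=0
Move 9: B@(1,0) -> caps B=0 W=0
Move 10: W@(2,2) -> caps B=0 W=0
Move 11: B@(1,3) -> caps B=1 W=0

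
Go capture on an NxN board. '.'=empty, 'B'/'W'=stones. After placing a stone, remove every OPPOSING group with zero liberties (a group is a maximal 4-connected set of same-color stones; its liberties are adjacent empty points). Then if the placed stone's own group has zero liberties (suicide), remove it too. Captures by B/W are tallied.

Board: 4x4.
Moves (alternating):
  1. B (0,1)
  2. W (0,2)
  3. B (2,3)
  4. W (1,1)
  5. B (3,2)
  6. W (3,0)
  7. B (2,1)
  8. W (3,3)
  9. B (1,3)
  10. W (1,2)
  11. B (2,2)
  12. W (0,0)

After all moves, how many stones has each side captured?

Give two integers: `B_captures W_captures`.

Answer: 0 1

Derivation:
Move 1: B@(0,1) -> caps B=0 W=0
Move 2: W@(0,2) -> caps B=0 W=0
Move 3: B@(2,3) -> caps B=0 W=0
Move 4: W@(1,1) -> caps B=0 W=0
Move 5: B@(3,2) -> caps B=0 W=0
Move 6: W@(3,0) -> caps B=0 W=0
Move 7: B@(2,1) -> caps B=0 W=0
Move 8: W@(3,3) -> caps B=0 W=0
Move 9: B@(1,3) -> caps B=0 W=0
Move 10: W@(1,2) -> caps B=0 W=0
Move 11: B@(2,2) -> caps B=0 W=0
Move 12: W@(0,0) -> caps B=0 W=1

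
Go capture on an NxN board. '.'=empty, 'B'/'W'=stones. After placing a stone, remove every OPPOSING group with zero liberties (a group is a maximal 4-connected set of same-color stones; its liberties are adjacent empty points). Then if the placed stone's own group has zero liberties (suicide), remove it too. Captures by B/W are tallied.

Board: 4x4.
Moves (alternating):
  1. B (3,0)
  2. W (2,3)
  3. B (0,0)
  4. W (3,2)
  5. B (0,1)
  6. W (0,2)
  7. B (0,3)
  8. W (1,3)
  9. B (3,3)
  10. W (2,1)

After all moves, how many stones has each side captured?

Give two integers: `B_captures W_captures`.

Move 1: B@(3,0) -> caps B=0 W=0
Move 2: W@(2,3) -> caps B=0 W=0
Move 3: B@(0,0) -> caps B=0 W=0
Move 4: W@(3,2) -> caps B=0 W=0
Move 5: B@(0,1) -> caps B=0 W=0
Move 6: W@(0,2) -> caps B=0 W=0
Move 7: B@(0,3) -> caps B=0 W=0
Move 8: W@(1,3) -> caps B=0 W=1
Move 9: B@(3,3) -> caps B=0 W=1
Move 10: W@(2,1) -> caps B=0 W=1

Answer: 0 1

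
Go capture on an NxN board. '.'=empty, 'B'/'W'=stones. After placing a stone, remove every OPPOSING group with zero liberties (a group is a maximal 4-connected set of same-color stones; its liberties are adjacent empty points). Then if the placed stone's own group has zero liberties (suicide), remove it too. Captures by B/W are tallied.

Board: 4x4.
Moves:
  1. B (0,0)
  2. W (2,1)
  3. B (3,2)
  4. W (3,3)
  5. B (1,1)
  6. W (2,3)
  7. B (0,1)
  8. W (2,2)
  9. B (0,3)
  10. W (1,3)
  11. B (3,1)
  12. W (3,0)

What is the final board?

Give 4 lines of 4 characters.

Move 1: B@(0,0) -> caps B=0 W=0
Move 2: W@(2,1) -> caps B=0 W=0
Move 3: B@(3,2) -> caps B=0 W=0
Move 4: W@(3,3) -> caps B=0 W=0
Move 5: B@(1,1) -> caps B=0 W=0
Move 6: W@(2,3) -> caps B=0 W=0
Move 7: B@(0,1) -> caps B=0 W=0
Move 8: W@(2,2) -> caps B=0 W=0
Move 9: B@(0,3) -> caps B=0 W=0
Move 10: W@(1,3) -> caps B=0 W=0
Move 11: B@(3,1) -> caps B=0 W=0
Move 12: W@(3,0) -> caps B=0 W=2

Answer: BB.B
.B.W
.WWW
W..W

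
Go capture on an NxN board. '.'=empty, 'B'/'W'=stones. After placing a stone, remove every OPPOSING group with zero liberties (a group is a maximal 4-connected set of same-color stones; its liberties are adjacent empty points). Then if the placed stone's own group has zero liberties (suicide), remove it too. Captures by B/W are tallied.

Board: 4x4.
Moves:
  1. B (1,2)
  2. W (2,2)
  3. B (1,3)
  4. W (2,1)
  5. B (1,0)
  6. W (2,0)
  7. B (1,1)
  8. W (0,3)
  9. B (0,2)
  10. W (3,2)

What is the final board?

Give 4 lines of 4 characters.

Answer: ..B.
BBBB
WWW.
..W.

Derivation:
Move 1: B@(1,2) -> caps B=0 W=0
Move 2: W@(2,2) -> caps B=0 W=0
Move 3: B@(1,3) -> caps B=0 W=0
Move 4: W@(2,1) -> caps B=0 W=0
Move 5: B@(1,0) -> caps B=0 W=0
Move 6: W@(2,0) -> caps B=0 W=0
Move 7: B@(1,1) -> caps B=0 W=0
Move 8: W@(0,3) -> caps B=0 W=0
Move 9: B@(0,2) -> caps B=1 W=0
Move 10: W@(3,2) -> caps B=1 W=0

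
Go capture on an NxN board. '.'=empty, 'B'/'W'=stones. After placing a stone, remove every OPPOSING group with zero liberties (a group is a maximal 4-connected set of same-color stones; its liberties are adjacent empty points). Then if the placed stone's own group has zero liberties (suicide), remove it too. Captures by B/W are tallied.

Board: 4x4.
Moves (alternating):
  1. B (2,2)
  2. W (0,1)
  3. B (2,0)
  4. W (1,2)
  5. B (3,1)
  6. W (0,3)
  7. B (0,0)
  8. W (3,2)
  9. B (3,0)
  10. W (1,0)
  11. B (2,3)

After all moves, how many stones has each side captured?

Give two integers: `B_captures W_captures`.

Move 1: B@(2,2) -> caps B=0 W=0
Move 2: W@(0,1) -> caps B=0 W=0
Move 3: B@(2,0) -> caps B=0 W=0
Move 4: W@(1,2) -> caps B=0 W=0
Move 5: B@(3,1) -> caps B=0 W=0
Move 6: W@(0,3) -> caps B=0 W=0
Move 7: B@(0,0) -> caps B=0 W=0
Move 8: W@(3,2) -> caps B=0 W=0
Move 9: B@(3,0) -> caps B=0 W=0
Move 10: W@(1,0) -> caps B=0 W=1
Move 11: B@(2,3) -> caps B=0 W=1

Answer: 0 1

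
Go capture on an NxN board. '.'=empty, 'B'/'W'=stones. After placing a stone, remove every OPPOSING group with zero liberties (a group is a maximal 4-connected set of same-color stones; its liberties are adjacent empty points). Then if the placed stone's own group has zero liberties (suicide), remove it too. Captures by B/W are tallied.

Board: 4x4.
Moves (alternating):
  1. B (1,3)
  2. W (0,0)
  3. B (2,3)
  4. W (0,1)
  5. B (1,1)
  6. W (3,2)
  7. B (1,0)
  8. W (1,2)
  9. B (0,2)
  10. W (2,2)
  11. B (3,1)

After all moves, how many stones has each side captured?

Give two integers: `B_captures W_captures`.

Move 1: B@(1,3) -> caps B=0 W=0
Move 2: W@(0,0) -> caps B=0 W=0
Move 3: B@(2,3) -> caps B=0 W=0
Move 4: W@(0,1) -> caps B=0 W=0
Move 5: B@(1,1) -> caps B=0 W=0
Move 6: W@(3,2) -> caps B=0 W=0
Move 7: B@(1,0) -> caps B=0 W=0
Move 8: W@(1,2) -> caps B=0 W=0
Move 9: B@(0,2) -> caps B=2 W=0
Move 10: W@(2,2) -> caps B=2 W=0
Move 11: B@(3,1) -> caps B=2 W=0

Answer: 2 0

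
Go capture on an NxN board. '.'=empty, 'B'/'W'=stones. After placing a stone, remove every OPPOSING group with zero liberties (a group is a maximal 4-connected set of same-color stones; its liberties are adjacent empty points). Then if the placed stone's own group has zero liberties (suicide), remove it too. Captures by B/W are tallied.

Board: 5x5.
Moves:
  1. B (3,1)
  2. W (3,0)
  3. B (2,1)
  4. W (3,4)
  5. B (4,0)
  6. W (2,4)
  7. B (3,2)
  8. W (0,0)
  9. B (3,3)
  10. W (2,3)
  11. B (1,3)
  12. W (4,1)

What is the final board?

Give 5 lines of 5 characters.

Move 1: B@(3,1) -> caps B=0 W=0
Move 2: W@(3,0) -> caps B=0 W=0
Move 3: B@(2,1) -> caps B=0 W=0
Move 4: W@(3,4) -> caps B=0 W=0
Move 5: B@(4,0) -> caps B=0 W=0
Move 6: W@(2,4) -> caps B=0 W=0
Move 7: B@(3,2) -> caps B=0 W=0
Move 8: W@(0,0) -> caps B=0 W=0
Move 9: B@(3,3) -> caps B=0 W=0
Move 10: W@(2,3) -> caps B=0 W=0
Move 11: B@(1,3) -> caps B=0 W=0
Move 12: W@(4,1) -> caps B=0 W=1

Answer: W....
...B.
.B.WW
WBBBW
.W...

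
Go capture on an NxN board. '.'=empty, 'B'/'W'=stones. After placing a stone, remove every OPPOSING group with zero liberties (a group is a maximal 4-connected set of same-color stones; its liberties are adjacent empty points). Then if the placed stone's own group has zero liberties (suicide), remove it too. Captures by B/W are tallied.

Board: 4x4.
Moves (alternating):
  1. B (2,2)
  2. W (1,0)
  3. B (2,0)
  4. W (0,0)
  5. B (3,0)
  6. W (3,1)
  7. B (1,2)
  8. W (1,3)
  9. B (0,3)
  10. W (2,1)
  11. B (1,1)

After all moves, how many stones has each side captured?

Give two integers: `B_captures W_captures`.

Answer: 0 2

Derivation:
Move 1: B@(2,2) -> caps B=0 W=0
Move 2: W@(1,0) -> caps B=0 W=0
Move 3: B@(2,0) -> caps B=0 W=0
Move 4: W@(0,0) -> caps B=0 W=0
Move 5: B@(3,0) -> caps B=0 W=0
Move 6: W@(3,1) -> caps B=0 W=0
Move 7: B@(1,2) -> caps B=0 W=0
Move 8: W@(1,3) -> caps B=0 W=0
Move 9: B@(0,3) -> caps B=0 W=0
Move 10: W@(2,1) -> caps B=0 W=2
Move 11: B@(1,1) -> caps B=0 W=2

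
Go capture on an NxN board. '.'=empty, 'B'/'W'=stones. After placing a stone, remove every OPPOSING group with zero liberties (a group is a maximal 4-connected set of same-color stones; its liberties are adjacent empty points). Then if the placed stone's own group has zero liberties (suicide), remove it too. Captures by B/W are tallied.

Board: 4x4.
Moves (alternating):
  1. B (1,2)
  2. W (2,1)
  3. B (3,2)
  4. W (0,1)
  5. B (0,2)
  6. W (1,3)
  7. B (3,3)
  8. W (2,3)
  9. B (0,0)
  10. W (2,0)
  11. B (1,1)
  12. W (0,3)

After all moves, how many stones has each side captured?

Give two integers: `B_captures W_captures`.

Move 1: B@(1,2) -> caps B=0 W=0
Move 2: W@(2,1) -> caps B=0 W=0
Move 3: B@(3,2) -> caps B=0 W=0
Move 4: W@(0,1) -> caps B=0 W=0
Move 5: B@(0,2) -> caps B=0 W=0
Move 6: W@(1,3) -> caps B=0 W=0
Move 7: B@(3,3) -> caps B=0 W=0
Move 8: W@(2,3) -> caps B=0 W=0
Move 9: B@(0,0) -> caps B=0 W=0
Move 10: W@(2,0) -> caps B=0 W=0
Move 11: B@(1,1) -> caps B=1 W=0
Move 12: W@(0,3) -> caps B=1 W=0

Answer: 1 0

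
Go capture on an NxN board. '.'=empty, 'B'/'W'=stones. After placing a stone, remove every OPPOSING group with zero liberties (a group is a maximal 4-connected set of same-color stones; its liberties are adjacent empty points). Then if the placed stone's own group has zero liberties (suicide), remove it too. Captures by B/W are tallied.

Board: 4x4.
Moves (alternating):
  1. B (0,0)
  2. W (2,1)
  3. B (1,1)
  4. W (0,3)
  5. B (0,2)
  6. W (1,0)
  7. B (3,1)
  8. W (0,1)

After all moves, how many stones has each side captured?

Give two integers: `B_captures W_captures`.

Move 1: B@(0,0) -> caps B=0 W=0
Move 2: W@(2,1) -> caps B=0 W=0
Move 3: B@(1,1) -> caps B=0 W=0
Move 4: W@(0,3) -> caps B=0 W=0
Move 5: B@(0,2) -> caps B=0 W=0
Move 6: W@(1,0) -> caps B=0 W=0
Move 7: B@(3,1) -> caps B=0 W=0
Move 8: W@(0,1) -> caps B=0 W=1

Answer: 0 1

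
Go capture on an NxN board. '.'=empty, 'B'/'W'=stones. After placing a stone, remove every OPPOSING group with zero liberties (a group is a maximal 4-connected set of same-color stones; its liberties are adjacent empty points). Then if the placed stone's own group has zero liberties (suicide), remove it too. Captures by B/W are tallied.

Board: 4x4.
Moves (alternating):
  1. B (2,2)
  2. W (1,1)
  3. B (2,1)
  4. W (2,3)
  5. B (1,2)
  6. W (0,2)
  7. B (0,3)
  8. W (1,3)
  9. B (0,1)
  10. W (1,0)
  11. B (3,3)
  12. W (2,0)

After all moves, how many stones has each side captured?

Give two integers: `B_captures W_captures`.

Move 1: B@(2,2) -> caps B=0 W=0
Move 2: W@(1,1) -> caps B=0 W=0
Move 3: B@(2,1) -> caps B=0 W=0
Move 4: W@(2,3) -> caps B=0 W=0
Move 5: B@(1,2) -> caps B=0 W=0
Move 6: W@(0,2) -> caps B=0 W=0
Move 7: B@(0,3) -> caps B=0 W=0
Move 8: W@(1,3) -> caps B=0 W=1
Move 9: B@(0,1) -> caps B=0 W=1
Move 10: W@(1,0) -> caps B=0 W=1
Move 11: B@(3,3) -> caps B=0 W=1
Move 12: W@(2,0) -> caps B=0 W=1

Answer: 0 1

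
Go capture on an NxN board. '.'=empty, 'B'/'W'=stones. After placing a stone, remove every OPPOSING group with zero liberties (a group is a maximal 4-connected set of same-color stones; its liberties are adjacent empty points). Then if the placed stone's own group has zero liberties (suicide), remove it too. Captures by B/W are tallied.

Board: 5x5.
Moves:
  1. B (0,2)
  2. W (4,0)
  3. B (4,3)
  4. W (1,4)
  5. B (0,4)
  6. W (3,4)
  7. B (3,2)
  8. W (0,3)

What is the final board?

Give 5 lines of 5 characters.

Move 1: B@(0,2) -> caps B=0 W=0
Move 2: W@(4,0) -> caps B=0 W=0
Move 3: B@(4,3) -> caps B=0 W=0
Move 4: W@(1,4) -> caps B=0 W=0
Move 5: B@(0,4) -> caps B=0 W=0
Move 6: W@(3,4) -> caps B=0 W=0
Move 7: B@(3,2) -> caps B=0 W=0
Move 8: W@(0,3) -> caps B=0 W=1

Answer: ..BW.
....W
.....
..B.W
W..B.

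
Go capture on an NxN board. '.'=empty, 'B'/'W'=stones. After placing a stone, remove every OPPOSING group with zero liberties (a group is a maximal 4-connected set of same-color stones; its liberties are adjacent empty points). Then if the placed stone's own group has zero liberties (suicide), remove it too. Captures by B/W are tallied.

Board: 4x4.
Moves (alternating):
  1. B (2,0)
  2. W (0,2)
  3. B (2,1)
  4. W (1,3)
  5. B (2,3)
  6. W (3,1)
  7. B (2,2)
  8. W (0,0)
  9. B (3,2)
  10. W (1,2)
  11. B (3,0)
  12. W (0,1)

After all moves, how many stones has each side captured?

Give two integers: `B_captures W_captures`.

Move 1: B@(2,0) -> caps B=0 W=0
Move 2: W@(0,2) -> caps B=0 W=0
Move 3: B@(2,1) -> caps B=0 W=0
Move 4: W@(1,3) -> caps B=0 W=0
Move 5: B@(2,3) -> caps B=0 W=0
Move 6: W@(3,1) -> caps B=0 W=0
Move 7: B@(2,2) -> caps B=0 W=0
Move 8: W@(0,0) -> caps B=0 W=0
Move 9: B@(3,2) -> caps B=0 W=0
Move 10: W@(1,2) -> caps B=0 W=0
Move 11: B@(3,0) -> caps B=1 W=0
Move 12: W@(0,1) -> caps B=1 W=0

Answer: 1 0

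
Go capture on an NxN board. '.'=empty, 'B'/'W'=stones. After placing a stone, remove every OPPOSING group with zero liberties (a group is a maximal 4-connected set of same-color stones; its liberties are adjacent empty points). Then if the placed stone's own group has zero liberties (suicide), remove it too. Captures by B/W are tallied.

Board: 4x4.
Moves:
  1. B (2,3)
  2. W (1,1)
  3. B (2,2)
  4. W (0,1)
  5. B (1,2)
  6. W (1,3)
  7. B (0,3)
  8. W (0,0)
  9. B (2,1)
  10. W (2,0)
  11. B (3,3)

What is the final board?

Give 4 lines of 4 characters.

Move 1: B@(2,3) -> caps B=0 W=0
Move 2: W@(1,1) -> caps B=0 W=0
Move 3: B@(2,2) -> caps B=0 W=0
Move 4: W@(0,1) -> caps B=0 W=0
Move 5: B@(1,2) -> caps B=0 W=0
Move 6: W@(1,3) -> caps B=0 W=0
Move 7: B@(0,3) -> caps B=1 W=0
Move 8: W@(0,0) -> caps B=1 W=0
Move 9: B@(2,1) -> caps B=1 W=0
Move 10: W@(2,0) -> caps B=1 W=0
Move 11: B@(3,3) -> caps B=1 W=0

Answer: WW.B
.WB.
WBBB
...B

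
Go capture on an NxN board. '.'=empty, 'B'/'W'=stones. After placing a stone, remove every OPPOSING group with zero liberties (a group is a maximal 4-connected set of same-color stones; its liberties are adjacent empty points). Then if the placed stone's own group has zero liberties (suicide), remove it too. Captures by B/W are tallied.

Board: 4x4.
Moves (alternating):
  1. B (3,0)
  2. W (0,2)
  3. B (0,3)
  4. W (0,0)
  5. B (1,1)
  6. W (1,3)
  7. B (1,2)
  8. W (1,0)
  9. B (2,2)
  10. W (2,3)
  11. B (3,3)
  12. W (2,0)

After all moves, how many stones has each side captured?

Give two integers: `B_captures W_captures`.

Move 1: B@(3,0) -> caps B=0 W=0
Move 2: W@(0,2) -> caps B=0 W=0
Move 3: B@(0,3) -> caps B=0 W=0
Move 4: W@(0,0) -> caps B=0 W=0
Move 5: B@(1,1) -> caps B=0 W=0
Move 6: W@(1,3) -> caps B=0 W=1
Move 7: B@(1,2) -> caps B=0 W=1
Move 8: W@(1,0) -> caps B=0 W=1
Move 9: B@(2,2) -> caps B=0 W=1
Move 10: W@(2,3) -> caps B=0 W=1
Move 11: B@(3,3) -> caps B=0 W=1
Move 12: W@(2,0) -> caps B=0 W=1

Answer: 0 1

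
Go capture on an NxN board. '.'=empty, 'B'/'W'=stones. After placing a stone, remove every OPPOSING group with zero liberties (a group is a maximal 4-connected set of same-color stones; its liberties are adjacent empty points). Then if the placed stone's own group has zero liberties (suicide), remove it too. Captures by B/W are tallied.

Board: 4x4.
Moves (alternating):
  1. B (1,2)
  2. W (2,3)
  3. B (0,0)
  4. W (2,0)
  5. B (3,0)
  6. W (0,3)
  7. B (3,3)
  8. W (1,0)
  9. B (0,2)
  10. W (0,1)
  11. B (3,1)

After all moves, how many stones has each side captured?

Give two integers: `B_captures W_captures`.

Move 1: B@(1,2) -> caps B=0 W=0
Move 2: W@(2,3) -> caps B=0 W=0
Move 3: B@(0,0) -> caps B=0 W=0
Move 4: W@(2,0) -> caps B=0 W=0
Move 5: B@(3,0) -> caps B=0 W=0
Move 6: W@(0,3) -> caps B=0 W=0
Move 7: B@(3,3) -> caps B=0 W=0
Move 8: W@(1,0) -> caps B=0 W=0
Move 9: B@(0,2) -> caps B=0 W=0
Move 10: W@(0,1) -> caps B=0 W=1
Move 11: B@(3,1) -> caps B=0 W=1

Answer: 0 1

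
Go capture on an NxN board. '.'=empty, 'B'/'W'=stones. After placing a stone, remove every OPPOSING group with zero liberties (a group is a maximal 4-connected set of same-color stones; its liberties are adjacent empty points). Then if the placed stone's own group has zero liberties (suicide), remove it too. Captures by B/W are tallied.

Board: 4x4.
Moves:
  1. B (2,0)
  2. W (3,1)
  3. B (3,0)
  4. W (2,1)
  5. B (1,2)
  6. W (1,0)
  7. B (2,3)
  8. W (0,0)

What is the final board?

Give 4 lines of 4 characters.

Answer: W...
W.B.
.W.B
.W..

Derivation:
Move 1: B@(2,0) -> caps B=0 W=0
Move 2: W@(3,1) -> caps B=0 W=0
Move 3: B@(3,0) -> caps B=0 W=0
Move 4: W@(2,1) -> caps B=0 W=0
Move 5: B@(1,2) -> caps B=0 W=0
Move 6: W@(1,0) -> caps B=0 W=2
Move 7: B@(2,3) -> caps B=0 W=2
Move 8: W@(0,0) -> caps B=0 W=2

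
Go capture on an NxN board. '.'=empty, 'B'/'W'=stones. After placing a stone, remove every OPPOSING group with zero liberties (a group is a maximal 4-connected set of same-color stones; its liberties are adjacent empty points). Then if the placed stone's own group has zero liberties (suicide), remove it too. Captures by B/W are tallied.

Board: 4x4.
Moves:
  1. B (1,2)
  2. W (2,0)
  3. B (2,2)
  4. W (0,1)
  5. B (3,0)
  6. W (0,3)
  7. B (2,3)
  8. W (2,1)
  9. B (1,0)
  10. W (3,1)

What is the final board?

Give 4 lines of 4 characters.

Move 1: B@(1,2) -> caps B=0 W=0
Move 2: W@(2,0) -> caps B=0 W=0
Move 3: B@(2,2) -> caps B=0 W=0
Move 4: W@(0,1) -> caps B=0 W=0
Move 5: B@(3,0) -> caps B=0 W=0
Move 6: W@(0,3) -> caps B=0 W=0
Move 7: B@(2,3) -> caps B=0 W=0
Move 8: W@(2,1) -> caps B=0 W=0
Move 9: B@(1,0) -> caps B=0 W=0
Move 10: W@(3,1) -> caps B=0 W=1

Answer: .W.W
B.B.
WWBB
.W..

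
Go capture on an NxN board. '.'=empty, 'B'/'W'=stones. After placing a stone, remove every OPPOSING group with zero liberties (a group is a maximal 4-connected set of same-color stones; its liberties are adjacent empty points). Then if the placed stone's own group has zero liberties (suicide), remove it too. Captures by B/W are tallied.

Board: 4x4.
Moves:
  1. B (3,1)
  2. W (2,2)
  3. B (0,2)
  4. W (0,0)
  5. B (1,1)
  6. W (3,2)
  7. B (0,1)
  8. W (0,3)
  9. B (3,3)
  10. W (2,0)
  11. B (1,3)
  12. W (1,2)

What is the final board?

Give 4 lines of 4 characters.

Move 1: B@(3,1) -> caps B=0 W=0
Move 2: W@(2,2) -> caps B=0 W=0
Move 3: B@(0,2) -> caps B=0 W=0
Move 4: W@(0,0) -> caps B=0 W=0
Move 5: B@(1,1) -> caps B=0 W=0
Move 6: W@(3,2) -> caps B=0 W=0
Move 7: B@(0,1) -> caps B=0 W=0
Move 8: W@(0,3) -> caps B=0 W=0
Move 9: B@(3,3) -> caps B=0 W=0
Move 10: W@(2,0) -> caps B=0 W=0
Move 11: B@(1,3) -> caps B=1 W=0
Move 12: W@(1,2) -> caps B=1 W=0

Answer: WBB.
.BWB
W.W.
.BWB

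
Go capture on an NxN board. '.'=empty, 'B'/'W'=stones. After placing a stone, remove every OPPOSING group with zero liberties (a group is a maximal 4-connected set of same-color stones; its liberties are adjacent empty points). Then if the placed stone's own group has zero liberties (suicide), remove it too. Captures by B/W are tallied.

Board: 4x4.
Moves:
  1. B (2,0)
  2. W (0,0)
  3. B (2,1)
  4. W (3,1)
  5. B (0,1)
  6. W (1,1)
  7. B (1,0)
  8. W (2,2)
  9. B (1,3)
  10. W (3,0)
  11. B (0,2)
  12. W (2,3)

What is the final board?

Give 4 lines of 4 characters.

Move 1: B@(2,0) -> caps B=0 W=0
Move 2: W@(0,0) -> caps B=0 W=0
Move 3: B@(2,1) -> caps B=0 W=0
Move 4: W@(3,1) -> caps B=0 W=0
Move 5: B@(0,1) -> caps B=0 W=0
Move 6: W@(1,1) -> caps B=0 W=0
Move 7: B@(1,0) -> caps B=1 W=0
Move 8: W@(2,2) -> caps B=1 W=0
Move 9: B@(1,3) -> caps B=1 W=0
Move 10: W@(3,0) -> caps B=1 W=0
Move 11: B@(0,2) -> caps B=1 W=0
Move 12: W@(2,3) -> caps B=1 W=0

Answer: .BB.
BW.B
BBWW
WW..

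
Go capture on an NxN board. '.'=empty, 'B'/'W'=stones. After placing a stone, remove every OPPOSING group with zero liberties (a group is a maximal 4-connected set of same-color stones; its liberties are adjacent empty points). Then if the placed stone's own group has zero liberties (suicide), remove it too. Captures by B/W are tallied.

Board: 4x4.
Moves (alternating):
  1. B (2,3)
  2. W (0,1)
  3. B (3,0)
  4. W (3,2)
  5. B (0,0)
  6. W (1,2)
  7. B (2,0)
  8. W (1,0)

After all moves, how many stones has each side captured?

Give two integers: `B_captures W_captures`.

Move 1: B@(2,3) -> caps B=0 W=0
Move 2: W@(0,1) -> caps B=0 W=0
Move 3: B@(3,0) -> caps B=0 W=0
Move 4: W@(3,2) -> caps B=0 W=0
Move 5: B@(0,0) -> caps B=0 W=0
Move 6: W@(1,2) -> caps B=0 W=0
Move 7: B@(2,0) -> caps B=0 W=0
Move 8: W@(1,0) -> caps B=0 W=1

Answer: 0 1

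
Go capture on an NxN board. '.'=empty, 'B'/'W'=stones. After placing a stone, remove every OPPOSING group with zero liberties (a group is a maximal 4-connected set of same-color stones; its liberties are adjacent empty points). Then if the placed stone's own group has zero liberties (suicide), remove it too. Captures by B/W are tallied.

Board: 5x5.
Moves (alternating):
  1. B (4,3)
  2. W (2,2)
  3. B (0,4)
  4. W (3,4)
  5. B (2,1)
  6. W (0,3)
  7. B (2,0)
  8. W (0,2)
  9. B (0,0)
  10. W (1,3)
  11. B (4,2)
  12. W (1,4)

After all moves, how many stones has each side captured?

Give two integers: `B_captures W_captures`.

Answer: 0 1

Derivation:
Move 1: B@(4,3) -> caps B=0 W=0
Move 2: W@(2,2) -> caps B=0 W=0
Move 3: B@(0,4) -> caps B=0 W=0
Move 4: W@(3,4) -> caps B=0 W=0
Move 5: B@(2,1) -> caps B=0 W=0
Move 6: W@(0,3) -> caps B=0 W=0
Move 7: B@(2,0) -> caps B=0 W=0
Move 8: W@(0,2) -> caps B=0 W=0
Move 9: B@(0,0) -> caps B=0 W=0
Move 10: W@(1,3) -> caps B=0 W=0
Move 11: B@(4,2) -> caps B=0 W=0
Move 12: W@(1,4) -> caps B=0 W=1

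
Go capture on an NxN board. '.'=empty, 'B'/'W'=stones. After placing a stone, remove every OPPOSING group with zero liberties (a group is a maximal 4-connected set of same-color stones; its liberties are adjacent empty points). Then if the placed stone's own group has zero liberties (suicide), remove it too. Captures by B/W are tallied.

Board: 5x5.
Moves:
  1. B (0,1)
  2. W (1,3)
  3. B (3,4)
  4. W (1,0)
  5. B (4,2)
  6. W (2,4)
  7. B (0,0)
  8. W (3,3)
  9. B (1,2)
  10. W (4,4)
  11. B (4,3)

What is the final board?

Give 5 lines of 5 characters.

Move 1: B@(0,1) -> caps B=0 W=0
Move 2: W@(1,3) -> caps B=0 W=0
Move 3: B@(3,4) -> caps B=0 W=0
Move 4: W@(1,0) -> caps B=0 W=0
Move 5: B@(4,2) -> caps B=0 W=0
Move 6: W@(2,4) -> caps B=0 W=0
Move 7: B@(0,0) -> caps B=0 W=0
Move 8: W@(3,3) -> caps B=0 W=0
Move 9: B@(1,2) -> caps B=0 W=0
Move 10: W@(4,4) -> caps B=0 W=1
Move 11: B@(4,3) -> caps B=0 W=1

Answer: BB...
W.BW.
....W
...W.
..BBW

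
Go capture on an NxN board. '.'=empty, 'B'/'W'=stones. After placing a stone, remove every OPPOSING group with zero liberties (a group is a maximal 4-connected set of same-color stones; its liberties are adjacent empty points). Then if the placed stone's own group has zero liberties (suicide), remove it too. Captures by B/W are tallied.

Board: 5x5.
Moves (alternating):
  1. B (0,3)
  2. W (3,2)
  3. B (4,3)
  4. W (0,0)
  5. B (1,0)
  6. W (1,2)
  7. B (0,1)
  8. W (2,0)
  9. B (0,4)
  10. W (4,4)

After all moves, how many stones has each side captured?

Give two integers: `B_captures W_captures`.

Move 1: B@(0,3) -> caps B=0 W=0
Move 2: W@(3,2) -> caps B=0 W=0
Move 3: B@(4,3) -> caps B=0 W=0
Move 4: W@(0,0) -> caps B=0 W=0
Move 5: B@(1,0) -> caps B=0 W=0
Move 6: W@(1,2) -> caps B=0 W=0
Move 7: B@(0,1) -> caps B=1 W=0
Move 8: W@(2,0) -> caps B=1 W=0
Move 9: B@(0,4) -> caps B=1 W=0
Move 10: W@(4,4) -> caps B=1 W=0

Answer: 1 0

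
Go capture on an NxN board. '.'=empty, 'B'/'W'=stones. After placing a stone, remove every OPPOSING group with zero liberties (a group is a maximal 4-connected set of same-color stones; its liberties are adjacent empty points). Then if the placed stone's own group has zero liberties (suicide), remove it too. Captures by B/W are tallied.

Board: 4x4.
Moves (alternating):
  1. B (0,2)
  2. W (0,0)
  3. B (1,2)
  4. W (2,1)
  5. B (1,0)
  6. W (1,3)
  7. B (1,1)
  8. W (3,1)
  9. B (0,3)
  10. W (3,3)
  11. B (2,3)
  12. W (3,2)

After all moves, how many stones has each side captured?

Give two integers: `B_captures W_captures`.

Answer: 1 0

Derivation:
Move 1: B@(0,2) -> caps B=0 W=0
Move 2: W@(0,0) -> caps B=0 W=0
Move 3: B@(1,2) -> caps B=0 W=0
Move 4: W@(2,1) -> caps B=0 W=0
Move 5: B@(1,0) -> caps B=0 W=0
Move 6: W@(1,3) -> caps B=0 W=0
Move 7: B@(1,1) -> caps B=0 W=0
Move 8: W@(3,1) -> caps B=0 W=0
Move 9: B@(0,3) -> caps B=0 W=0
Move 10: W@(3,3) -> caps B=0 W=0
Move 11: B@(2,3) -> caps B=1 W=0
Move 12: W@(3,2) -> caps B=1 W=0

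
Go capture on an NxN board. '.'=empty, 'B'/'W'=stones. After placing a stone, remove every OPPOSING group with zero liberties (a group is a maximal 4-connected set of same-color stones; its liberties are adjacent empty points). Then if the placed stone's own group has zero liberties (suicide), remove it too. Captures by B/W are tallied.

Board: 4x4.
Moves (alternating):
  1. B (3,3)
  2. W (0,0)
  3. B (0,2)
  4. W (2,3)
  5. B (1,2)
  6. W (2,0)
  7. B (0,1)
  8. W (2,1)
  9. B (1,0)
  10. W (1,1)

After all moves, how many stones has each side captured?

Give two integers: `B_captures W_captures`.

Move 1: B@(3,3) -> caps B=0 W=0
Move 2: W@(0,0) -> caps B=0 W=0
Move 3: B@(0,2) -> caps B=0 W=0
Move 4: W@(2,3) -> caps B=0 W=0
Move 5: B@(1,2) -> caps B=0 W=0
Move 6: W@(2,0) -> caps B=0 W=0
Move 7: B@(0,1) -> caps B=0 W=0
Move 8: W@(2,1) -> caps B=0 W=0
Move 9: B@(1,0) -> caps B=1 W=0
Move 10: W@(1,1) -> caps B=1 W=0

Answer: 1 0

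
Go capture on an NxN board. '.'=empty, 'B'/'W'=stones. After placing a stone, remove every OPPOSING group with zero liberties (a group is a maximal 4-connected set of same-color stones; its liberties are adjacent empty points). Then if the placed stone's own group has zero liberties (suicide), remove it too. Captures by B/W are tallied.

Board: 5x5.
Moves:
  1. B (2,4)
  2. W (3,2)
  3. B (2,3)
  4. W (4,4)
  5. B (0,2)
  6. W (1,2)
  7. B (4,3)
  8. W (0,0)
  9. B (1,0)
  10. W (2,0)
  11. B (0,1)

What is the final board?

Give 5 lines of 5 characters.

Move 1: B@(2,4) -> caps B=0 W=0
Move 2: W@(3,2) -> caps B=0 W=0
Move 3: B@(2,3) -> caps B=0 W=0
Move 4: W@(4,4) -> caps B=0 W=0
Move 5: B@(0,2) -> caps B=0 W=0
Move 6: W@(1,2) -> caps B=0 W=0
Move 7: B@(4,3) -> caps B=0 W=0
Move 8: W@(0,0) -> caps B=0 W=0
Move 9: B@(1,0) -> caps B=0 W=0
Move 10: W@(2,0) -> caps B=0 W=0
Move 11: B@(0,1) -> caps B=1 W=0

Answer: .BB..
B.W..
W..BB
..W..
...BW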